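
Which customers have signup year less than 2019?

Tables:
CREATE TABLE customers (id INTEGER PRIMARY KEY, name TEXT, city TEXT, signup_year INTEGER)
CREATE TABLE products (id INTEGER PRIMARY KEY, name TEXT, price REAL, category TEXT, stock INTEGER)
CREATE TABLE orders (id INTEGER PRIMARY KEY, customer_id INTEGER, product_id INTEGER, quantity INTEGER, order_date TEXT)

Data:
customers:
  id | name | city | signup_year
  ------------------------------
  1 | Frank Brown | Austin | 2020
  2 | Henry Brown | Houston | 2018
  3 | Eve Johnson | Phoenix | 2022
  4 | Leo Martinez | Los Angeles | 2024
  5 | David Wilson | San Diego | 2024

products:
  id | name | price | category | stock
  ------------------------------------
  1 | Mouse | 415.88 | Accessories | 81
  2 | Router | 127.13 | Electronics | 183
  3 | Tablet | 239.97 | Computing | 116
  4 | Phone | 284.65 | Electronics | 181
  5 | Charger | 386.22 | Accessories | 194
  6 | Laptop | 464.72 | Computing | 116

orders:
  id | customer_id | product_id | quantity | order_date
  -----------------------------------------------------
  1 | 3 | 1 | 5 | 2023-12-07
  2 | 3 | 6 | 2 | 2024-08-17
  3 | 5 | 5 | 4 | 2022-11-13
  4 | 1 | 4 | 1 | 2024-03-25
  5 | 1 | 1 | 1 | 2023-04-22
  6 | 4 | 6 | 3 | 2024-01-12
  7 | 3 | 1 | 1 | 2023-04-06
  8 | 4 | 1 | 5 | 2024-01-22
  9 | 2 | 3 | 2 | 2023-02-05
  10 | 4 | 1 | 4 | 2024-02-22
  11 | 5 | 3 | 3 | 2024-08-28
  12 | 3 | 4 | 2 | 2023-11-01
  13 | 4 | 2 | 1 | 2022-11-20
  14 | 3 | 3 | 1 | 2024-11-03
SELECT name, signup_year FROM customers WHERE signup_year < 2019

Execution result:
name | signup_year
Henry Brown | 2018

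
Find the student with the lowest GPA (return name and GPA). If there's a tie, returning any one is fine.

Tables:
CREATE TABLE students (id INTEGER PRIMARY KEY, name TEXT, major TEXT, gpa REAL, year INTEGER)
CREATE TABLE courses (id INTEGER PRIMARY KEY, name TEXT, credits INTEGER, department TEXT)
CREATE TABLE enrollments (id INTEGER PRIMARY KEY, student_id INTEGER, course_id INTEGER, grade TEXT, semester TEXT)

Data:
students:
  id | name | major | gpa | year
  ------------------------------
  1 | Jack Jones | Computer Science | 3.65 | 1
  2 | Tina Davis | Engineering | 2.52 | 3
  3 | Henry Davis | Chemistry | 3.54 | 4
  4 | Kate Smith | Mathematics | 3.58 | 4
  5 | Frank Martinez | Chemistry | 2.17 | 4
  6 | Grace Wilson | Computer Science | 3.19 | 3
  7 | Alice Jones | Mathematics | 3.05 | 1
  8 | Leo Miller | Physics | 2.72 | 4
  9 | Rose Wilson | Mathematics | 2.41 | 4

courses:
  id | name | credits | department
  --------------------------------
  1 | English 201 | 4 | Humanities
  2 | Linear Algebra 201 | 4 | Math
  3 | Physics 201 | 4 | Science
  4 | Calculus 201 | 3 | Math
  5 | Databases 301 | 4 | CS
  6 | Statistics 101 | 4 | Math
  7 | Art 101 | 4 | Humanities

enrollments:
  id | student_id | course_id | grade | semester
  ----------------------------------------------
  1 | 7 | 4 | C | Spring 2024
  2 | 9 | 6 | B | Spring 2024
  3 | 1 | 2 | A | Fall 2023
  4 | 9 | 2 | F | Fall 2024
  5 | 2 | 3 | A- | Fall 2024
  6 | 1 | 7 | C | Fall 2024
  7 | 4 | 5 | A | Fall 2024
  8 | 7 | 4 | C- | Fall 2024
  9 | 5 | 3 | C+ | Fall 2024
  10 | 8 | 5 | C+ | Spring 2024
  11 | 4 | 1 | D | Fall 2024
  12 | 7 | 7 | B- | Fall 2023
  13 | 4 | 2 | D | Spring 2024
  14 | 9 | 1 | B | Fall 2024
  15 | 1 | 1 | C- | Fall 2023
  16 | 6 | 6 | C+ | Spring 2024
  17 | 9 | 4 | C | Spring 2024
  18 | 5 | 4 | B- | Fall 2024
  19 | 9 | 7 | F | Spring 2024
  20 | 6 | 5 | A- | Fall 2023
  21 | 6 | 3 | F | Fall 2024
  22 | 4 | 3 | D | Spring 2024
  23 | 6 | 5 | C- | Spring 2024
SELECT name, gpa FROM students ORDER BY gpa ASC LIMIT 1

Execution result:
name | gpa
Frank Martinez | 2.17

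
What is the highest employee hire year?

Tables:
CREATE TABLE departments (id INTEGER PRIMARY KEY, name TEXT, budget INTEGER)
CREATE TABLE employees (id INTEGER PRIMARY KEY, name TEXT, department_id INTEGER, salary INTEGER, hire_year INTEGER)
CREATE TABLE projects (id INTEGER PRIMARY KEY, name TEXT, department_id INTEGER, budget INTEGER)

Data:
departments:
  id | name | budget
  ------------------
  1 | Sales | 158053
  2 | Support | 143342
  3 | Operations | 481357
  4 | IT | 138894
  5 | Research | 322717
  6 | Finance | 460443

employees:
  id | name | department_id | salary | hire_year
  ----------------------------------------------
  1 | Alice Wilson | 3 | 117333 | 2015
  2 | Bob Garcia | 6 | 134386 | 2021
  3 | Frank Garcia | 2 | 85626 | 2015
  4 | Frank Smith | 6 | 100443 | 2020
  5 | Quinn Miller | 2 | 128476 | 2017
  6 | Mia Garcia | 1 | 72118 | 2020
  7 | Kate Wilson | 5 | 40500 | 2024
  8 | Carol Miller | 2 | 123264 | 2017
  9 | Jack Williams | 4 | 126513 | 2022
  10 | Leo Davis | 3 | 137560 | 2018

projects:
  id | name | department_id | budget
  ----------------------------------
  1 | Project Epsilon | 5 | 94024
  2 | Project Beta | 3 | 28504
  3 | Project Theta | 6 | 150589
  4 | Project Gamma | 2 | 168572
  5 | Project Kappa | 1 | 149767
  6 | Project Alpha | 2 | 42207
SELECT MAX(hire_year) FROM employees

Execution result:
2024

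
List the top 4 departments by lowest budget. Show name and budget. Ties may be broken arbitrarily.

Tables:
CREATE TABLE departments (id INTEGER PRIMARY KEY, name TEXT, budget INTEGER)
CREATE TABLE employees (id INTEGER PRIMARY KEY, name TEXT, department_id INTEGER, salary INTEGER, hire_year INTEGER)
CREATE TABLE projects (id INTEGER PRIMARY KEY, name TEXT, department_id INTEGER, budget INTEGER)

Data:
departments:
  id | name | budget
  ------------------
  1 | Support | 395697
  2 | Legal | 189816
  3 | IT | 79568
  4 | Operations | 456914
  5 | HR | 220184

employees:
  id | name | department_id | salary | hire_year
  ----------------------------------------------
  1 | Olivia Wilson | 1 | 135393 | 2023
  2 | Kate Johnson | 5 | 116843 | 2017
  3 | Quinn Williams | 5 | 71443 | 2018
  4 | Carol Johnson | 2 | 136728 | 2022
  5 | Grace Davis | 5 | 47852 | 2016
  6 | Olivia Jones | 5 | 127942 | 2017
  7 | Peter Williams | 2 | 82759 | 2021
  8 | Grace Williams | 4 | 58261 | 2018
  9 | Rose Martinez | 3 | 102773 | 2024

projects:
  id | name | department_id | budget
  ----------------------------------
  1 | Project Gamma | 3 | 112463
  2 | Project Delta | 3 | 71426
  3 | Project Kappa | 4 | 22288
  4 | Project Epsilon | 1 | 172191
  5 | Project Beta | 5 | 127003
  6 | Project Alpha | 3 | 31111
SELECT name, budget FROM departments ORDER BY budget ASC LIMIT 4

Execution result:
name | budget
IT | 79568
Legal | 189816
HR | 220184
Support | 395697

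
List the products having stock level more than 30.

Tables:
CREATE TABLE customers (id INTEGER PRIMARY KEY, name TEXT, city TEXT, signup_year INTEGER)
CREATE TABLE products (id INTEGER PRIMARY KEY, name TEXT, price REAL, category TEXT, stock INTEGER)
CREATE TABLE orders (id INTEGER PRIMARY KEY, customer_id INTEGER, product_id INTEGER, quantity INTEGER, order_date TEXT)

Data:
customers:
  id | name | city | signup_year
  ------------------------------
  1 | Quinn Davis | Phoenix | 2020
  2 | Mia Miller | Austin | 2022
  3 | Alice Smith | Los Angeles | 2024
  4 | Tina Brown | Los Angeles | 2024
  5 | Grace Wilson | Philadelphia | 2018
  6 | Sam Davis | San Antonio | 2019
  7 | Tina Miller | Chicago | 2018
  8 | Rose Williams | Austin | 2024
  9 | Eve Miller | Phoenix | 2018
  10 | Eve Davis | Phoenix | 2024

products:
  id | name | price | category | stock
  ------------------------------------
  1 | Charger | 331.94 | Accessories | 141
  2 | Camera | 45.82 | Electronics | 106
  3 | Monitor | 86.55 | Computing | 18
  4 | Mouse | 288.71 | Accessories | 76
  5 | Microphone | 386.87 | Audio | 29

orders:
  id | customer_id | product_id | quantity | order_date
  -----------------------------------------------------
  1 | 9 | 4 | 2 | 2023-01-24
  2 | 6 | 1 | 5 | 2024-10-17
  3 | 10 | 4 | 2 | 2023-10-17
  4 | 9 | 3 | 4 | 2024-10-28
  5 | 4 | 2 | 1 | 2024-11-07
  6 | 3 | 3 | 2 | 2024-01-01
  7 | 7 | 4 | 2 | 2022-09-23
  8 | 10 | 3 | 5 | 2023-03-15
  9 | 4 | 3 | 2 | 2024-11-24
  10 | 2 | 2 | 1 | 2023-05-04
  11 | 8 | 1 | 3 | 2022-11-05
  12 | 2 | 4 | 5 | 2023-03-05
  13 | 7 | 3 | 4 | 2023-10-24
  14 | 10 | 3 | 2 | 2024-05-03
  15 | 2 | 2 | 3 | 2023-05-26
SELECT name, stock FROM products WHERE stock > 30

Execution result:
name | stock
Charger | 141
Camera | 106
Mouse | 76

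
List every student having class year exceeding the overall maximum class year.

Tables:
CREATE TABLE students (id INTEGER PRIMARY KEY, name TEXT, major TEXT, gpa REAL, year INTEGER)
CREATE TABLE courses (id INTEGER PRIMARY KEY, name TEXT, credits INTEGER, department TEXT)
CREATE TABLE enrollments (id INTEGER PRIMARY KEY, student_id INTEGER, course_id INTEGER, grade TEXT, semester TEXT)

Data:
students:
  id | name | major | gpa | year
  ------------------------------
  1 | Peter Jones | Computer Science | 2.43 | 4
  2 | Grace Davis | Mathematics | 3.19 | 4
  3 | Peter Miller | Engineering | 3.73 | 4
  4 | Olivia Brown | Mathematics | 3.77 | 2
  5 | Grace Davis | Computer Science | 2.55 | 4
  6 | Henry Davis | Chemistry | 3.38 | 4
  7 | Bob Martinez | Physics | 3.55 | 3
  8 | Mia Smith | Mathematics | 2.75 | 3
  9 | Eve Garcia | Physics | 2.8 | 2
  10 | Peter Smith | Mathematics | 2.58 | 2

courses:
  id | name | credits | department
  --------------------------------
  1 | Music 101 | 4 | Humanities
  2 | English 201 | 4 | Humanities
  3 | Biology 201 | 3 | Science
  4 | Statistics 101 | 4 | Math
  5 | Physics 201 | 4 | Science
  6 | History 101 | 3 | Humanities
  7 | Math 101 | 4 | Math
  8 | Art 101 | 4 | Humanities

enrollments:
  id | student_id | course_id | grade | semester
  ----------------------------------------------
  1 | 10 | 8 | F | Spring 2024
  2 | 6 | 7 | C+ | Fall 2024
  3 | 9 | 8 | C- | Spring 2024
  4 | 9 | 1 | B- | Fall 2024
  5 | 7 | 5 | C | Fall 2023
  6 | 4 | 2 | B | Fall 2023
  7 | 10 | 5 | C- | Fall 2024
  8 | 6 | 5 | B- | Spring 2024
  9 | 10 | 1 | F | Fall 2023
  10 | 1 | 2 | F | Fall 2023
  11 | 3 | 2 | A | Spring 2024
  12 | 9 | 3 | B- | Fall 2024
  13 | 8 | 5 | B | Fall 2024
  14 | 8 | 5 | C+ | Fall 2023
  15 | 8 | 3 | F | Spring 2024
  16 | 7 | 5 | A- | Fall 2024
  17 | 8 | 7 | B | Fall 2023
SELECT name, year FROM students WHERE year > (SELECT MAX(year) FROM students)

Execution result:
(no rows)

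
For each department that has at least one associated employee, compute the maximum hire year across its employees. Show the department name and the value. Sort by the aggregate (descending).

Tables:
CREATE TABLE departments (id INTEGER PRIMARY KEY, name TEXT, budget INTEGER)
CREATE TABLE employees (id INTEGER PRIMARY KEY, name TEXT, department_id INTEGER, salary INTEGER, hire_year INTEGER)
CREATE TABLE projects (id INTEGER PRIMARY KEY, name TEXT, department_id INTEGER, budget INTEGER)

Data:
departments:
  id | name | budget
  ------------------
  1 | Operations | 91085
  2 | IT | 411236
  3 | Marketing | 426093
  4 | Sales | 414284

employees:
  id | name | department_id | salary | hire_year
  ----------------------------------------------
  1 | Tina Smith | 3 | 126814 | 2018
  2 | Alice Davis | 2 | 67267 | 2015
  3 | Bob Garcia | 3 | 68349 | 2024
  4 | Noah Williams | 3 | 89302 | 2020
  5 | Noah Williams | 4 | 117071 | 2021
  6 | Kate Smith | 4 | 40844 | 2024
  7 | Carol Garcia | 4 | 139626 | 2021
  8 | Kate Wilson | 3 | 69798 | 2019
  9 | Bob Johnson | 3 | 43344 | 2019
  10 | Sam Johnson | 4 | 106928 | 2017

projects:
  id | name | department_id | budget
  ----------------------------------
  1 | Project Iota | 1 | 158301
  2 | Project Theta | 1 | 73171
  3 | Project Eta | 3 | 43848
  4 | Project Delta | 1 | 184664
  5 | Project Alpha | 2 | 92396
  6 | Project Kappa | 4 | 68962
SELECT p.name, MAX(c.hire_year) AS max_hire_year FROM employees c JOIN departments p ON c.department_id = p.id GROUP BY p.id, p.name ORDER BY max_hire_year DESC

Execution result:
name | max_hire_year
Marketing | 2024
Sales | 2024
IT | 2015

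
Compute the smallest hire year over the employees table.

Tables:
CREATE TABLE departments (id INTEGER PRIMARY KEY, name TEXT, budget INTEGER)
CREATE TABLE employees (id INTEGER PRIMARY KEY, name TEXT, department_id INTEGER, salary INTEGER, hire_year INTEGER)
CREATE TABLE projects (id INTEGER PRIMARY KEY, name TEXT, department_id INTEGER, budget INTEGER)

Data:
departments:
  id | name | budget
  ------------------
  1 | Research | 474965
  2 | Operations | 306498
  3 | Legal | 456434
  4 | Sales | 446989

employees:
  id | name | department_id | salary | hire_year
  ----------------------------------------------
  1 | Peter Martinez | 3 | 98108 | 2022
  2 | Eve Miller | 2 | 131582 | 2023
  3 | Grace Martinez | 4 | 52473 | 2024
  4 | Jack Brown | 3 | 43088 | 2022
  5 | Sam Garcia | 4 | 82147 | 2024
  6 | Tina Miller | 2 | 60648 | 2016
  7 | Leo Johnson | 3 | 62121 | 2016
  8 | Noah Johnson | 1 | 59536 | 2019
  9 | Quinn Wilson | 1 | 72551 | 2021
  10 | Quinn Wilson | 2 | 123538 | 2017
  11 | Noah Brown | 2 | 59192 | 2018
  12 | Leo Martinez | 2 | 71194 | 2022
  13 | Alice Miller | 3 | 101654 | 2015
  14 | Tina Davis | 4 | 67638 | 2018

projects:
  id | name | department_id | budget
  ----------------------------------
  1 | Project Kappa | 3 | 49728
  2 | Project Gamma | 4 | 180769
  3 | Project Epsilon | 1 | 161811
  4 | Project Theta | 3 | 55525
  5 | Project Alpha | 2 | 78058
SELECT MIN(hire_year) FROM employees

Execution result:
2015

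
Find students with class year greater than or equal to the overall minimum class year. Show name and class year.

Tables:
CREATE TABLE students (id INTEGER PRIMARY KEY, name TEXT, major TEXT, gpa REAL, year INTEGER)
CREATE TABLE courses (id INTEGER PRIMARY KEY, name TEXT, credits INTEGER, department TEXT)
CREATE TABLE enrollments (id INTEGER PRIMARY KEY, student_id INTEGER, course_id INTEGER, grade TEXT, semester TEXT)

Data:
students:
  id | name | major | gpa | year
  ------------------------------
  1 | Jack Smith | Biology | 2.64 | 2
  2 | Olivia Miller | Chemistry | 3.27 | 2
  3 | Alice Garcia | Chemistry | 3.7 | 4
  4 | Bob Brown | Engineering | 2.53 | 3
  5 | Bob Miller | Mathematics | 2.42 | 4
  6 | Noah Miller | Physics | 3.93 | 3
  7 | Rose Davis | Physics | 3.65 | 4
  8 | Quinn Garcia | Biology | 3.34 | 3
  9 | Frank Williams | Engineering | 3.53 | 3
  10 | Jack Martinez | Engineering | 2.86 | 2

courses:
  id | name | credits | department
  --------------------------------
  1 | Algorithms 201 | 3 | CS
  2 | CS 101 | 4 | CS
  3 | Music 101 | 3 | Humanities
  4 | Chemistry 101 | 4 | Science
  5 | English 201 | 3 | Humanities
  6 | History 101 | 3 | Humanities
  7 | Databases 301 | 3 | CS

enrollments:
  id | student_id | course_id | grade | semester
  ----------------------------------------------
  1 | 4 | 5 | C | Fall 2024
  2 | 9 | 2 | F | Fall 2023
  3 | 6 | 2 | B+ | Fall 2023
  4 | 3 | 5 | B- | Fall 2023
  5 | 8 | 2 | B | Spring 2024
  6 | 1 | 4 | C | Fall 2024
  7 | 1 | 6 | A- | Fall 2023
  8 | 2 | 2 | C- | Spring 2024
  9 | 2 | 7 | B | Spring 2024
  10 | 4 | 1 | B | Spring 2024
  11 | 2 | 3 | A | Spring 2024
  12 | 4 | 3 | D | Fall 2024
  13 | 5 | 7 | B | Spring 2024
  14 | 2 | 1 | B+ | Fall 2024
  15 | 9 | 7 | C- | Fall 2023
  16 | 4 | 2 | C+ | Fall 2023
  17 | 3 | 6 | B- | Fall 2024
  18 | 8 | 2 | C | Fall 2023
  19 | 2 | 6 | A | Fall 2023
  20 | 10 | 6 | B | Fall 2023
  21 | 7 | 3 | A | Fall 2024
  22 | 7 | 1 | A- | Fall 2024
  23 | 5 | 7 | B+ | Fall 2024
SELECT name, year FROM students WHERE year >= (SELECT MIN(year) FROM students)

Execution result:
name | year
Jack Smith | 2
Olivia Miller | 2
Alice Garcia | 4
Bob Brown | 3
Bob Miller | 4
Noah Miller | 3
Rose Davis | 4
Quinn Garcia | 3
Frank Williams | 3
Jack Martinez | 2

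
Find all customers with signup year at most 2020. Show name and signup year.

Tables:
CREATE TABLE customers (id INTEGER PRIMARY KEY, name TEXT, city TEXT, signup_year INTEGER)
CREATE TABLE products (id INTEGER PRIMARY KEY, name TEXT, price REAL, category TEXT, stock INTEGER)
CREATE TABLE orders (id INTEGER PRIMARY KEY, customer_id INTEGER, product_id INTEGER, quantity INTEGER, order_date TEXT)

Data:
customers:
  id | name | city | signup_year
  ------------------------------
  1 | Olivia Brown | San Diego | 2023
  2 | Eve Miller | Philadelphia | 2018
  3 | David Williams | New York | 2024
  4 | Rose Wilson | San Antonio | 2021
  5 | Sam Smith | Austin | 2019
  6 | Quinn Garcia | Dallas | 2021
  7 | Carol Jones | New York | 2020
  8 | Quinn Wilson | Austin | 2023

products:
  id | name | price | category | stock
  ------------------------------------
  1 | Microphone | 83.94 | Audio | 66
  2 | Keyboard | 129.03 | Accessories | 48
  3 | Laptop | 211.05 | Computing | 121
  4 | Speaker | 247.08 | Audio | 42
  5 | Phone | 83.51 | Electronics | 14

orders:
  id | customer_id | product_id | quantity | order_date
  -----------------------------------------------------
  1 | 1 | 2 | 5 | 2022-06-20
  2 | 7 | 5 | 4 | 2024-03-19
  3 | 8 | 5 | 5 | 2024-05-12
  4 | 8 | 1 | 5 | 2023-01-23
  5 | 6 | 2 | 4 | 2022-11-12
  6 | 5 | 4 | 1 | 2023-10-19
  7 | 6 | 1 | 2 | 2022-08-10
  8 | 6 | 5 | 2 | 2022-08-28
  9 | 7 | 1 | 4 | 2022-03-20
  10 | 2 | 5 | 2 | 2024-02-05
SELECT name, signup_year FROM customers WHERE signup_year <= 2020

Execution result:
name | signup_year
Eve Miller | 2018
Sam Smith | 2019
Carol Jones | 2020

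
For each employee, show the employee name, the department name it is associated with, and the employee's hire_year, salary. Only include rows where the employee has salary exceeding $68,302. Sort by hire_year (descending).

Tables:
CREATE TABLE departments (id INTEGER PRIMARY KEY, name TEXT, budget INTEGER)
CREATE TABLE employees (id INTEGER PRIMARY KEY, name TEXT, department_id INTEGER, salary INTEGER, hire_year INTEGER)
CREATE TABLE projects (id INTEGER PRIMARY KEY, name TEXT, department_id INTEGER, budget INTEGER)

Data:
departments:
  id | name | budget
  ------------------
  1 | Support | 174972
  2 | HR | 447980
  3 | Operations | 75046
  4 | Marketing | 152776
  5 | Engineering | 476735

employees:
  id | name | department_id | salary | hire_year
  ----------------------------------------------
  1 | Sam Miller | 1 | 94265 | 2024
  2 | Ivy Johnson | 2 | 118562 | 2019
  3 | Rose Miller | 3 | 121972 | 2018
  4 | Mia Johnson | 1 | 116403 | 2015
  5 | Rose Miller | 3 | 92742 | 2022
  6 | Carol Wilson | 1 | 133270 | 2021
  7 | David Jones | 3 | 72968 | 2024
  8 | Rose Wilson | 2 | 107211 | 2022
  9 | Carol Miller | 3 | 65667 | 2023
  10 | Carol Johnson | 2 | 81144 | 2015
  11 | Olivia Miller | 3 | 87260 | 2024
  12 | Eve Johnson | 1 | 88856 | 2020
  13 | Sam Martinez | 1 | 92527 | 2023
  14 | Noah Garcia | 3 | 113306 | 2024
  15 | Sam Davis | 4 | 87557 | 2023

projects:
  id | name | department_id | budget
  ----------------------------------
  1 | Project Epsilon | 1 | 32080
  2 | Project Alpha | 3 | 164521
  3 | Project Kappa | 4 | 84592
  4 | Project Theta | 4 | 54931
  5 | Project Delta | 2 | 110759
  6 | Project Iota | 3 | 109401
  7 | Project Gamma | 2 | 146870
SELECT c.name, p.name AS department, c.hire_year, c.salary FROM employees c JOIN departments p ON c.department_id = p.id WHERE c.salary > 68302 ORDER BY c.hire_year DESC

Execution result:
name | department | hire_year | salary
Sam Miller | Support | 2024 | 94265
David Jones | Operations | 2024 | 72968
Olivia Miller | Operations | 2024 | 87260
Noah Garcia | Operations | 2024 | 113306
Sam Martinez | Support | 2023 | 92527
Sam Davis | Marketing | 2023 | 87557
Rose Miller | Operations | 2022 | 92742
Rose Wilson | HR | 2022 | 107211
Carol Wilson | Support | 2021 | 133270
Eve Johnson | Support | 2020 | 88856
Ivy Johnson | HR | 2019 | 118562
Rose Miller | Operations | 2018 | 121972
Mia Johnson | Support | 2015 | 116403
Carol Johnson | HR | 2015 | 81144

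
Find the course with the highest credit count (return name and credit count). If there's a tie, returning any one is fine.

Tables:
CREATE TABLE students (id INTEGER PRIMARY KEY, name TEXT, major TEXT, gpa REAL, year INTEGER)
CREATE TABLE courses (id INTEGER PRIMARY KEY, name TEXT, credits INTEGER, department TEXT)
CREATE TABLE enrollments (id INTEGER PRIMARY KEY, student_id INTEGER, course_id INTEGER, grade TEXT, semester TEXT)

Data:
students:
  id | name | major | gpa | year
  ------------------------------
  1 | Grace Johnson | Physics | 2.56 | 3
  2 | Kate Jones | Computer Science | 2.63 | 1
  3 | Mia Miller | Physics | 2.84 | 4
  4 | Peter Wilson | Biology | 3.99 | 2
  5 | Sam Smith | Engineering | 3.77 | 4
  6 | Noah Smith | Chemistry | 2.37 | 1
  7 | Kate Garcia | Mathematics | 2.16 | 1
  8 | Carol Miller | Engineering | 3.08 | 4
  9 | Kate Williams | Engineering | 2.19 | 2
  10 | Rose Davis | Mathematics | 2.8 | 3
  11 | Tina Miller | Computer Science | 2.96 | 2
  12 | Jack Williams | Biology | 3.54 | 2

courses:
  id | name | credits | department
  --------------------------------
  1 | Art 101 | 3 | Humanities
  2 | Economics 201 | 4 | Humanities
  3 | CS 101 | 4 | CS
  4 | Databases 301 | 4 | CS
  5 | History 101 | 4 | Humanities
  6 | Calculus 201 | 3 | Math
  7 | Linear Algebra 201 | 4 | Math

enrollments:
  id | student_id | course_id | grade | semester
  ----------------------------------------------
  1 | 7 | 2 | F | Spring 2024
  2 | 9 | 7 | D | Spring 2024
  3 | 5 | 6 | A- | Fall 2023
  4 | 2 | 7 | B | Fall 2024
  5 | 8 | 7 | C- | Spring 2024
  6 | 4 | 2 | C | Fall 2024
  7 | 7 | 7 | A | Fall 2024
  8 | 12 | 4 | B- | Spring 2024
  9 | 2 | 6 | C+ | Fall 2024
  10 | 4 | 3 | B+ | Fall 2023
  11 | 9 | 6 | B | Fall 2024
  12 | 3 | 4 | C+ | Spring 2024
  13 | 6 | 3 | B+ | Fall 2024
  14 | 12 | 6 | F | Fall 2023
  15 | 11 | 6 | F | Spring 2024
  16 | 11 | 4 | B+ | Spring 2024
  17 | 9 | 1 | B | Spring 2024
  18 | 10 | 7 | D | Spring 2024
SELECT name, credits FROM courses ORDER BY credits DESC LIMIT 1

Execution result:
name | credits
Economics 201 | 4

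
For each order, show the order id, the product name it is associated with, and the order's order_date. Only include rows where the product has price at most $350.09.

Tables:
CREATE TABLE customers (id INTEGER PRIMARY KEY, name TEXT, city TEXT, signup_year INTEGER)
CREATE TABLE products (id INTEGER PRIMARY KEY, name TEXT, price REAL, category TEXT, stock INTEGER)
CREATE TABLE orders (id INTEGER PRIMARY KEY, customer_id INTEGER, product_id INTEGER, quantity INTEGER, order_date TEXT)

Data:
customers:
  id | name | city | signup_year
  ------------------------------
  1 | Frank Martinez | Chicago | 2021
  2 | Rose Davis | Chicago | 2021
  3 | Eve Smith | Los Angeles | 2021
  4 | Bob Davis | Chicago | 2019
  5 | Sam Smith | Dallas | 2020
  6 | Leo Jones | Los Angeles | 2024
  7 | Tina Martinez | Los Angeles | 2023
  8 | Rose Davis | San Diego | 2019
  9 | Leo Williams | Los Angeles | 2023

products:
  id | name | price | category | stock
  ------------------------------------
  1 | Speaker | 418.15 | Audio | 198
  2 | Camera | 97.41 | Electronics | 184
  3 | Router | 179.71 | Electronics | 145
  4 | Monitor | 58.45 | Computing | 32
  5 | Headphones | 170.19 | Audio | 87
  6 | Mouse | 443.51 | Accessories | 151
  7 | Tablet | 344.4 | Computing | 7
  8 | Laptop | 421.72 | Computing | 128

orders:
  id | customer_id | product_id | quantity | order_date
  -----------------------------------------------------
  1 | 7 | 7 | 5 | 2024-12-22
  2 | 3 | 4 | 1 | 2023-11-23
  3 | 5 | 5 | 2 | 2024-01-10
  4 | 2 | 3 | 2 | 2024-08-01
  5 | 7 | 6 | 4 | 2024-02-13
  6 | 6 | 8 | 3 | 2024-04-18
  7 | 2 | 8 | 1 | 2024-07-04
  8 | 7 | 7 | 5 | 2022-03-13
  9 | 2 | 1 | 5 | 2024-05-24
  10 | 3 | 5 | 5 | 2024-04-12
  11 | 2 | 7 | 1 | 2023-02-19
SELECT c.id, p.name AS product, c.order_date FROM orders c JOIN products p ON c.product_id = p.id WHERE p.price <= 350.09

Execution result:
id | product | order_date
1 | Tablet | 2024-12-22
2 | Monitor | 2023-11-23
3 | Headphones | 2024-01-10
4 | Router | 2024-08-01
8 | Tablet | 2022-03-13
10 | Headphones | 2024-04-12
11 | Tablet | 2023-02-19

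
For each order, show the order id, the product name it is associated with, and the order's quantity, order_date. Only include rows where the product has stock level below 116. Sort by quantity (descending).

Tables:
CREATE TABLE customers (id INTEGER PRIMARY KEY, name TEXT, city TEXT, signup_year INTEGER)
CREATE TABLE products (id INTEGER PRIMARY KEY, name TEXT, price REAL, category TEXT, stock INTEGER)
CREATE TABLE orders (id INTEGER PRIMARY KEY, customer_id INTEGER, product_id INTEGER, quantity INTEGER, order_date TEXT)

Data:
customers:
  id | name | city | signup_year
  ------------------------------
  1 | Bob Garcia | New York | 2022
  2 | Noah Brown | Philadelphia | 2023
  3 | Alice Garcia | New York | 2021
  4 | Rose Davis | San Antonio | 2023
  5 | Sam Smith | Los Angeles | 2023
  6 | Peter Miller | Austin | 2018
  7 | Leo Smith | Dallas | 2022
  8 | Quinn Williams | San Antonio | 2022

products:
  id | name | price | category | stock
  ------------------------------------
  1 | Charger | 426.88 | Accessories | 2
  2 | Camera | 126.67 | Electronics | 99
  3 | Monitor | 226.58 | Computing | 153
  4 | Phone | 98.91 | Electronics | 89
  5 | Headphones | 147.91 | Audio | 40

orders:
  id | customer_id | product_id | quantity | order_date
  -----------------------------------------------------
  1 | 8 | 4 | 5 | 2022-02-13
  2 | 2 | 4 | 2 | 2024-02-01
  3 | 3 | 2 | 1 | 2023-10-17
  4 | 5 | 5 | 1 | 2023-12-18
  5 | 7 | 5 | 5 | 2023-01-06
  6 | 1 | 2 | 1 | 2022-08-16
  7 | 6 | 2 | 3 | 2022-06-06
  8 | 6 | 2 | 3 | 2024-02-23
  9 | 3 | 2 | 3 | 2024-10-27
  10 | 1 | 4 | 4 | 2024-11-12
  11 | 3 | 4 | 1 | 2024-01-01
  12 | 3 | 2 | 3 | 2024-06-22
SELECT c.id, p.name AS product, c.quantity, c.order_date FROM orders c JOIN products p ON c.product_id = p.id WHERE p.stock < 116 ORDER BY c.quantity DESC

Execution result:
id | product | quantity | order_date
1 | Phone | 5 | 2022-02-13
5 | Headphones | 5 | 2023-01-06
10 | Phone | 4 | 2024-11-12
7 | Camera | 3 | 2022-06-06
8 | Camera | 3 | 2024-02-23
9 | Camera | 3 | 2024-10-27
12 | Camera | 3 | 2024-06-22
2 | Phone | 2 | 2024-02-01
3 | Camera | 1 | 2023-10-17
4 | Headphones | 1 | 2023-12-18
6 | Camera | 1 | 2022-08-16
11 | Phone | 1 | 2024-01-01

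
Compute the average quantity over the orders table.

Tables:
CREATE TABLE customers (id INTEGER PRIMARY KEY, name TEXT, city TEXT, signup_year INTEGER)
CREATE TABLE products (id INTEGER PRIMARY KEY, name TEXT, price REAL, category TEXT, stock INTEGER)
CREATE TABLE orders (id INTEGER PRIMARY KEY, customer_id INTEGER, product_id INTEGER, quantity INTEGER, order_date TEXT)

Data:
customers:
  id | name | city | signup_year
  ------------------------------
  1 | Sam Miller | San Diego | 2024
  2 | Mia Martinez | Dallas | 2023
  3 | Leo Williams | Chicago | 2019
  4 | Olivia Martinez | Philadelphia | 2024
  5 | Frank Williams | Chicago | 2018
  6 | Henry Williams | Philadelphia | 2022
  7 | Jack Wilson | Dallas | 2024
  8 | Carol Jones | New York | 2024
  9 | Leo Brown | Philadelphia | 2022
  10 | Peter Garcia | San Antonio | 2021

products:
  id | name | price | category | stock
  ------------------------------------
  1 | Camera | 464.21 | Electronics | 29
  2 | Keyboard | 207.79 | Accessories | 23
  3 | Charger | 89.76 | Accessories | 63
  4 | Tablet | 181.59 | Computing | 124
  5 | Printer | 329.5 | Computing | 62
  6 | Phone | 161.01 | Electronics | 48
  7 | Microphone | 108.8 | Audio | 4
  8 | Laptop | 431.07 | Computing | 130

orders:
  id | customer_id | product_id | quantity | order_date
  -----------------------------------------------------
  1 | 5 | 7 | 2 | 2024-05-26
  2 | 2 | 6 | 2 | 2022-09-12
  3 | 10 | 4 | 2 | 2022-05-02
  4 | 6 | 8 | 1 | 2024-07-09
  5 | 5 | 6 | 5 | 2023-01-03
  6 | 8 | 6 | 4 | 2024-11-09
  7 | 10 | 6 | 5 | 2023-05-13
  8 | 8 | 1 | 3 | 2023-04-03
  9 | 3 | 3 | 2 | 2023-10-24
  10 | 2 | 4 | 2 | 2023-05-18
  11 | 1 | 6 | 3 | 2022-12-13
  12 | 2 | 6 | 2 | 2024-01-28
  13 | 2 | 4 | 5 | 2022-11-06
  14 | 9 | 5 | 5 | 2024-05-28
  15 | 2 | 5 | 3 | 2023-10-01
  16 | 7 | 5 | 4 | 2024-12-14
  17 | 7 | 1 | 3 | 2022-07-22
SELECT AVG(quantity) FROM orders

Execution result:
3.12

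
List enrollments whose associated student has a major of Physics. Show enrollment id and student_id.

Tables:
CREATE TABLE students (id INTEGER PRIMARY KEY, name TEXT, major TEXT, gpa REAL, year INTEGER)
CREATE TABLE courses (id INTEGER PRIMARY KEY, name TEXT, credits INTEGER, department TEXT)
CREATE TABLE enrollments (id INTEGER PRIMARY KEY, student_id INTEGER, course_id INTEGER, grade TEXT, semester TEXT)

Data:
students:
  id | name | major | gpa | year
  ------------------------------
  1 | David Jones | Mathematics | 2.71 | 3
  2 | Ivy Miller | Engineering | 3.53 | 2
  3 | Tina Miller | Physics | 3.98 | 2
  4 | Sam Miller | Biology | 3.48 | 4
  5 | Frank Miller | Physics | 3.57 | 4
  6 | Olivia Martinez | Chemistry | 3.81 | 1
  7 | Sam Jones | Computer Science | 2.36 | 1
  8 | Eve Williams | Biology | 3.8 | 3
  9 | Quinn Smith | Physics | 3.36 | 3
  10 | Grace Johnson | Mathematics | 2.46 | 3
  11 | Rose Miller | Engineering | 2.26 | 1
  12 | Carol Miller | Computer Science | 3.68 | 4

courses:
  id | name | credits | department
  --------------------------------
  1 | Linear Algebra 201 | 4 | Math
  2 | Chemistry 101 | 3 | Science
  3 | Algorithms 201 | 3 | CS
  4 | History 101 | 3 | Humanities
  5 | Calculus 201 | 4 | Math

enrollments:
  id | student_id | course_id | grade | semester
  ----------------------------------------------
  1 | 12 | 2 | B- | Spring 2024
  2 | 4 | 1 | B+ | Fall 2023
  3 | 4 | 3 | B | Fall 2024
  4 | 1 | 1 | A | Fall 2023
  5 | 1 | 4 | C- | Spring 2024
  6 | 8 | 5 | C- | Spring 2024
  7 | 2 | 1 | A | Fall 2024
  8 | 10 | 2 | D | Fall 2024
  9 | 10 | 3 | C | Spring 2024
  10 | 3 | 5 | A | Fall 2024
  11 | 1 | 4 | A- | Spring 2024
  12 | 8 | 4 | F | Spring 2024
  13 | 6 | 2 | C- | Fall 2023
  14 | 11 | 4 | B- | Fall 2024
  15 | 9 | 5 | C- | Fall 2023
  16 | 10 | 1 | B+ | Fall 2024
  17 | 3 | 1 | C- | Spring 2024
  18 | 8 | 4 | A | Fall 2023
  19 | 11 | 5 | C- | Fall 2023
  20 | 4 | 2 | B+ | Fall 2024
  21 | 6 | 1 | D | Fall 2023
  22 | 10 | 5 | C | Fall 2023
SELECT id, student_id FROM enrollments WHERE student_id IN (SELECT id FROM students WHERE major = 'Physics')

Execution result:
id | student_id
10 | 3
15 | 9
17 | 3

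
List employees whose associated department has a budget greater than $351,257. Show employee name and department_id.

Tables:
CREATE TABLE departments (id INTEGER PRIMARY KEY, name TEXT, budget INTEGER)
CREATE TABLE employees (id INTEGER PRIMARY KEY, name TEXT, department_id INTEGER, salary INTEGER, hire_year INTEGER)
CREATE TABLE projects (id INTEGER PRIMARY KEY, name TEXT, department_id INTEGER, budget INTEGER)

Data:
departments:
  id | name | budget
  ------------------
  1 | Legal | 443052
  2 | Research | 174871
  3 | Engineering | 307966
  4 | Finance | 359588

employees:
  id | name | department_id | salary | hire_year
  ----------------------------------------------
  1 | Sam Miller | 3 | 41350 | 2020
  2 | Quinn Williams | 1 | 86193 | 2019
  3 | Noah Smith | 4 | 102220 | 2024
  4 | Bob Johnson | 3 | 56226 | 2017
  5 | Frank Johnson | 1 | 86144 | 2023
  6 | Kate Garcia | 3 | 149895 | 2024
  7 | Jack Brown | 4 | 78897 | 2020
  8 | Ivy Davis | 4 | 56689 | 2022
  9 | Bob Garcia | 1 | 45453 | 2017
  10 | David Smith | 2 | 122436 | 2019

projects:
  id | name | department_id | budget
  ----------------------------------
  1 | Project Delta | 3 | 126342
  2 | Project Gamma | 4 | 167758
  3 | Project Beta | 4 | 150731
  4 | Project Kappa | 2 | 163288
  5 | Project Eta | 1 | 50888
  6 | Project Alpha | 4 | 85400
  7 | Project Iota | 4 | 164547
SELECT name, department_id FROM employees WHERE department_id IN (SELECT id FROM departments WHERE budget > 351257)

Execution result:
name | department_id
Quinn Williams | 1
Noah Smith | 4
Frank Johnson | 1
Jack Brown | 4
Ivy Davis | 4
Bob Garcia | 1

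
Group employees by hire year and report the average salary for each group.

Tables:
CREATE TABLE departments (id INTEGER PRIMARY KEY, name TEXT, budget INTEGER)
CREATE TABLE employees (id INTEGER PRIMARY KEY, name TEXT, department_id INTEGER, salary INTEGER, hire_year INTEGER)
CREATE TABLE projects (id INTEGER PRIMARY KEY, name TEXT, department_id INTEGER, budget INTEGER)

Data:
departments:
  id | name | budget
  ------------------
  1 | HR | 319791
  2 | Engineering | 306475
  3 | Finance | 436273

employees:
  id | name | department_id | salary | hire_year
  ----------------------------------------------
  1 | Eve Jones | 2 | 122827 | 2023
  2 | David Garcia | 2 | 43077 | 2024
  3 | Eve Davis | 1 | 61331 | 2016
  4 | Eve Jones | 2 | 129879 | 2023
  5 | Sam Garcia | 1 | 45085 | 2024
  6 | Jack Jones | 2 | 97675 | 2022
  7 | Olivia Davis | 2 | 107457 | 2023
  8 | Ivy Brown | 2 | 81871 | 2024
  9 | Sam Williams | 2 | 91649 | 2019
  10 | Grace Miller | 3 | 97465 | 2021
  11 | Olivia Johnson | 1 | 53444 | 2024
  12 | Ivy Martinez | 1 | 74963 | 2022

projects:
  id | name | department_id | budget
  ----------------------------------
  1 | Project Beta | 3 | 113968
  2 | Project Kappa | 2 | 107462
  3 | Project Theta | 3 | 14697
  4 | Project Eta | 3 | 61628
SELECT hire_year, AVG(salary) AS avg_salary FROM employees GROUP BY hire_year

Execution result:
hire_year | avg_salary
2016 | 61331.00
2019 | 91649.00
2021 | 97465.00
2022 | 86319.00
2023 | 120054.33
2024 | 55869.25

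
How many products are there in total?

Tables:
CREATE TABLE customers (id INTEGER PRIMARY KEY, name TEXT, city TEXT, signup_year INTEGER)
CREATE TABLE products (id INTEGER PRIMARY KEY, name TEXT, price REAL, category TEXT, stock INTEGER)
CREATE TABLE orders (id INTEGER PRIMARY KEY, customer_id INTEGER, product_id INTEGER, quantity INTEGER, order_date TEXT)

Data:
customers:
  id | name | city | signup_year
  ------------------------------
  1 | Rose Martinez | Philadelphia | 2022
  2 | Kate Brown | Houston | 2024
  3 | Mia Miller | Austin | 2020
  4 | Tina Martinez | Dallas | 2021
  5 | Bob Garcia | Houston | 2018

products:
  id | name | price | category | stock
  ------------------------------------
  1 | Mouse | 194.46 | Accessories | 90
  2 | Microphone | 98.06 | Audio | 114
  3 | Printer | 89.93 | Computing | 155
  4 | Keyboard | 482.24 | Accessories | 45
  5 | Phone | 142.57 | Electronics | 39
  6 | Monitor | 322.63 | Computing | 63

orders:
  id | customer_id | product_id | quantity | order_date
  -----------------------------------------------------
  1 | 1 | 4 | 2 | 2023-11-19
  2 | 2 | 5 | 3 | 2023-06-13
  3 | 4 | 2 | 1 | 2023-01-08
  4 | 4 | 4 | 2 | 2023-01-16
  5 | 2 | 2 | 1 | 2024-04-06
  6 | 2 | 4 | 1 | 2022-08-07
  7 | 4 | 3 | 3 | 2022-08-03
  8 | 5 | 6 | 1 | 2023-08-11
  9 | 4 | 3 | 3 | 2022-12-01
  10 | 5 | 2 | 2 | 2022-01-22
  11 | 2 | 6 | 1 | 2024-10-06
SELECT COUNT(*) FROM products

Execution result:
6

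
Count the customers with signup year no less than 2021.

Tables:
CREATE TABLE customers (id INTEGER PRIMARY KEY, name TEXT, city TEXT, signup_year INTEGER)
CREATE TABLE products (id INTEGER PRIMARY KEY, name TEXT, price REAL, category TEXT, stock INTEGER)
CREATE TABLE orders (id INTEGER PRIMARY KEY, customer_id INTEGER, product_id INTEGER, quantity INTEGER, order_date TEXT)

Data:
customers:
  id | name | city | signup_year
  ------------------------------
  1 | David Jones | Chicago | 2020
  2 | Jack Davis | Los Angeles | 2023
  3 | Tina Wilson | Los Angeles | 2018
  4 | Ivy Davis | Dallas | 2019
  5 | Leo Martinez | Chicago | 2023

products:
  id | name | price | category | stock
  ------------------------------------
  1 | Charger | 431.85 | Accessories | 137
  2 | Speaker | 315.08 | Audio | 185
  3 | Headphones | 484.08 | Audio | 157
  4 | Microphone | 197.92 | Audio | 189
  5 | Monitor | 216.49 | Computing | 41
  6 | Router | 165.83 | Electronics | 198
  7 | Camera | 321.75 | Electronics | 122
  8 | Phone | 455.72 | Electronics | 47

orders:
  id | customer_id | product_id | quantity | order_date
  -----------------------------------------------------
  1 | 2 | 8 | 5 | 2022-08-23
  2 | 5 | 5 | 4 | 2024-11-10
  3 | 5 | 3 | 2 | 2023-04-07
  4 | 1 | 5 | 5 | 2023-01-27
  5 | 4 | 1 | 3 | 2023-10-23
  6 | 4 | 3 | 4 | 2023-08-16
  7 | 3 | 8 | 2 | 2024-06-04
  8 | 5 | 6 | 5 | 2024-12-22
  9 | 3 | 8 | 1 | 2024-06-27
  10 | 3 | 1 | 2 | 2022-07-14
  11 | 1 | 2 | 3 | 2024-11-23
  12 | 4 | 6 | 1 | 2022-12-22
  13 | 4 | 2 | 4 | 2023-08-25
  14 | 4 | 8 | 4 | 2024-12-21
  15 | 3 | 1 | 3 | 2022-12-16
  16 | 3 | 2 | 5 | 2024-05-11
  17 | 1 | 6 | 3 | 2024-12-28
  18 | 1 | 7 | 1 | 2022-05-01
SELECT COUNT(*) FROM customers WHERE signup_year >= 2021

Execution result:
2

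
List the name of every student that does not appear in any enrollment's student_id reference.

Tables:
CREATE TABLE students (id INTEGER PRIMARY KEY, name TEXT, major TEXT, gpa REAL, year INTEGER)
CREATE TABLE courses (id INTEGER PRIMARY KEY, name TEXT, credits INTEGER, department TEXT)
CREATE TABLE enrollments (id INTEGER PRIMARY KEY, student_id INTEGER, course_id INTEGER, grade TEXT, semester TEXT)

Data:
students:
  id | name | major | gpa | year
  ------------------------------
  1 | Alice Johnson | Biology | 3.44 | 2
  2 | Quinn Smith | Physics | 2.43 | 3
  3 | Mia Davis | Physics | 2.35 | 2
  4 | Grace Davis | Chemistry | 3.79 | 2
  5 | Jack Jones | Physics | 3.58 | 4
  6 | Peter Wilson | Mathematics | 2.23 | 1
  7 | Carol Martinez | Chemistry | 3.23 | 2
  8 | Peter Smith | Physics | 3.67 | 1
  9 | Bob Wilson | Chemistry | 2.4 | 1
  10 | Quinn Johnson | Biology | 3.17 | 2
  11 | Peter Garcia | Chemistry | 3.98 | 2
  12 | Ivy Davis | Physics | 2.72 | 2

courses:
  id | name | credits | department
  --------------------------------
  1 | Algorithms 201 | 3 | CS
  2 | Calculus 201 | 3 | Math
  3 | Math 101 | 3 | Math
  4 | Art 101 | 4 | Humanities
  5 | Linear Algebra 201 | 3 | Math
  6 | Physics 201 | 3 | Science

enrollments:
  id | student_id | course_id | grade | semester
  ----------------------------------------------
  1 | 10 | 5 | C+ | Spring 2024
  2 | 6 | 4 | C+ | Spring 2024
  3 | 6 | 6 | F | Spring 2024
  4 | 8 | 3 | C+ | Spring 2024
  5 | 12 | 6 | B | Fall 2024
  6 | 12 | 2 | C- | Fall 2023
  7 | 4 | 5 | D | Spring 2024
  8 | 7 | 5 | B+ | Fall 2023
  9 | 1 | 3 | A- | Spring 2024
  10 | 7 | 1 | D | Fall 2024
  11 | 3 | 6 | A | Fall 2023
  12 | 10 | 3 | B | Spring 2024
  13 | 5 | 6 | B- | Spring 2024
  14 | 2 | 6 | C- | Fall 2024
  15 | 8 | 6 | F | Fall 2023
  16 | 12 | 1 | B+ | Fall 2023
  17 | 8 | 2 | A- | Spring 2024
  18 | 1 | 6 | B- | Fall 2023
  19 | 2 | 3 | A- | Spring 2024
SELECT p.name FROM students p LEFT JOIN enrollments c ON c.student_id = p.id WHERE c.id IS NULL

Execution result:
name
Bob Wilson
Peter Garcia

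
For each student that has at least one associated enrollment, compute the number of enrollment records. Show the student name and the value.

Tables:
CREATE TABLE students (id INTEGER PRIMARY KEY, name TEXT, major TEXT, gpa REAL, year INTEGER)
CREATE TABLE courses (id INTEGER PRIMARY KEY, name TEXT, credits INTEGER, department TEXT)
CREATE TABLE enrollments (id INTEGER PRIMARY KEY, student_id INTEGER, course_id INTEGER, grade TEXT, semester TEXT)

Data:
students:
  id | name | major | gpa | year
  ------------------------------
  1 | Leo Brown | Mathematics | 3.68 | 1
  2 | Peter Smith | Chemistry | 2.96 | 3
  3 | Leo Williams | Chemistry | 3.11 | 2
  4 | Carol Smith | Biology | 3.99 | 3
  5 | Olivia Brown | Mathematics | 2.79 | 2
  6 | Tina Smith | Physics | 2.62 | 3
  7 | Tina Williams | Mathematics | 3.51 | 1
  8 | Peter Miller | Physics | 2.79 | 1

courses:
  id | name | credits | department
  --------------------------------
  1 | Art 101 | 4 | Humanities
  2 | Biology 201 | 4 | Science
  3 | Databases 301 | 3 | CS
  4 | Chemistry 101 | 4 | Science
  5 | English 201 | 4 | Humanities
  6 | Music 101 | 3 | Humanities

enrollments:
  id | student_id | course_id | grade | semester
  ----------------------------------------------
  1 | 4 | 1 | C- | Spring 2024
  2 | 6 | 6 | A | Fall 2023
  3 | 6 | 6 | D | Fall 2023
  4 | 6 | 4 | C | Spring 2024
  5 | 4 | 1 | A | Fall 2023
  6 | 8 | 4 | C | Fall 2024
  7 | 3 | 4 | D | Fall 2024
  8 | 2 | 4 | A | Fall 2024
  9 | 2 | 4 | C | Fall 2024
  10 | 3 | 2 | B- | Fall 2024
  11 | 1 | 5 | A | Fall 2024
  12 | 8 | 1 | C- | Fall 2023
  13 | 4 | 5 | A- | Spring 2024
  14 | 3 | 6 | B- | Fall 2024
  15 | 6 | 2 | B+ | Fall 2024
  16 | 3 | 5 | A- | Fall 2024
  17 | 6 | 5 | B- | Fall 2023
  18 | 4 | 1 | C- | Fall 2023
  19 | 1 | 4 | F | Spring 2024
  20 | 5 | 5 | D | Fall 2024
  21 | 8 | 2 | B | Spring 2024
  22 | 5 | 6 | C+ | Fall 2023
SELECT p.name, COUNT(*) AS n FROM enrollments c JOIN students p ON c.student_id = p.id GROUP BY p.id, p.name

Execution result:
name | n
Leo Brown | 2
Peter Smith | 2
Leo Williams | 4
Carol Smith | 4
Olivia Brown | 2
Tina Smith | 5
Peter Miller | 3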